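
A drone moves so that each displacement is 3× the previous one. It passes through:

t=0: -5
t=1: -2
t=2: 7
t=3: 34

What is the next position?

115

The jumps are +3, +9, +27 — a geometric progression with ratio 3.
step 4: 34 + 81 → 115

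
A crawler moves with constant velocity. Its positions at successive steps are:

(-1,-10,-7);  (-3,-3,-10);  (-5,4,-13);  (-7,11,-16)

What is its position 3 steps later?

The position changes by (-2,+7,-3) every step.
step 4: (-7,11,-16) + (-2,+7,-3) → (-9,18,-19)
step 5: (-9,18,-19) + (-2,+7,-3) → (-11,25,-22)
step 6: (-11,25,-22) + (-2,+7,-3) → (-13,32,-25)

(-13,32,-25)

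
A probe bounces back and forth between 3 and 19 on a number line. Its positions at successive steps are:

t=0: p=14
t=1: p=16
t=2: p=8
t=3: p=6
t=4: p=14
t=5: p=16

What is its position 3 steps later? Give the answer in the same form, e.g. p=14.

p=14

The value reflects between 3 and 19, moving 8 per step.
  step 6: 16 → 8
  step 7: 8 → 6
  step 8: 6 → 14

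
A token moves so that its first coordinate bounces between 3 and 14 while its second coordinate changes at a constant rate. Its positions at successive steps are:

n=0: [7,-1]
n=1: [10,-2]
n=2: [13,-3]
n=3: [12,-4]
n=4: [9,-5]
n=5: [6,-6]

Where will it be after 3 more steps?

[9,-9]

The first coordinate travels 3 per step and bounces off the walls at 3 and 14.
  step 6: 6 → 3
  step 7: 3 → 6
  step 8: 6 → 9
The second coordinate changes by -1 each step: at step 8 it is -9.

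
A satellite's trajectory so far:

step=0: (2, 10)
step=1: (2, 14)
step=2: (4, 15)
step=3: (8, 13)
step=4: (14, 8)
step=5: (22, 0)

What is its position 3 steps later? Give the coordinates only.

Taking differences between consecutive positions: (+0, +4), (+2, +1), (+4, -2), (+6, -5), (+8, -8). These grow by (+2, -3) each step.
step 6: (22, 0) + (+10, -11) → (32, -11)
step 7: (32, -11) + (+12, -14) → (44, -25)
step 8: (44, -25) + (+14, -17) → (58, -42)

(58, -42)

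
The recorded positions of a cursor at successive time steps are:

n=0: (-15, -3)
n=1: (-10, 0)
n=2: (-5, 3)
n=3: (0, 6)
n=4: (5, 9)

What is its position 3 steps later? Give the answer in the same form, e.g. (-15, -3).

Constant displacement of (+5, +3) per step.
step 5: (5, 9) + (+5, +3) → (10, 12)
step 6: (10, 12) + (+5, +3) → (15, 15)
step 7: (15, 15) + (+5, +3) → (20, 18)

(20, 18)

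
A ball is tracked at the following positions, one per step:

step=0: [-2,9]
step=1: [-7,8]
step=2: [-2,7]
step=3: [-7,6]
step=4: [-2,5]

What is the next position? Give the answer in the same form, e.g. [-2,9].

[-7,4]

First: cycles through -2, -7 every 2 steps. Step 5 lands at position 1 of the cycle → -7.
Second: linear, -1 per step → 4 at step 5.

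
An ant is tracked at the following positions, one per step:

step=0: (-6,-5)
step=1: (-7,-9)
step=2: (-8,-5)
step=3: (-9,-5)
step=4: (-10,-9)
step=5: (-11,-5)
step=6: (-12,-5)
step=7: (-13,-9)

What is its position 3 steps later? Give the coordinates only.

(-16,-9)

First: linear, -1 per step → -16 at step 10.
Second: cycles through -5, -9, -5 every 3 steps. Step 10 lands at position 1 of the cycle → -9.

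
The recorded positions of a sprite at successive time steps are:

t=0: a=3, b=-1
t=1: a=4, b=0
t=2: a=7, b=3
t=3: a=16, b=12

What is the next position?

Consecutive displacements (+1,+1), (+3,+3), (+9,+9) scale by a factor of 3 each step.
step 4: a=16, b=12 + (+27,+27) → a=43, b=39

a=43, b=39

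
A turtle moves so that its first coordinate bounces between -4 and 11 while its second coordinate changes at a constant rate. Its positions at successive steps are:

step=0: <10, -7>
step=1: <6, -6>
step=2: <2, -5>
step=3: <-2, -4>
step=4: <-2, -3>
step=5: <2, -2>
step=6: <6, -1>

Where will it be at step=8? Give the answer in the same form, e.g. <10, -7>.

The first coordinate reflects between -4 and 11, moving 4 per step.
  step 7: 6 → 10
  step 8: 10 → 8
The second coordinate changes by +1 each step: at step 8 it is 1.

<8, 1>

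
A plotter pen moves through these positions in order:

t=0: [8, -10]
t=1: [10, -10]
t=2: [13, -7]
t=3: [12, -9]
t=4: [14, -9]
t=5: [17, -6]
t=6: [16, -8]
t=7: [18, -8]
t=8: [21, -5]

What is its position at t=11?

Differencing gives [+2, +0], [+3, +3], [-1, -2], [+2, +0], [+3, +3], [-1, -2], [+2, +0], [+3, +3]. This is the pattern [+2, +0], [+3, +3], [-1, -2] repeated.
step 9: apply [-1, -2] → [20, -7]
step 10: apply [+2, +0] → [22, -7]
step 11: apply [+3, +3] → [25, -4]

[25, -4]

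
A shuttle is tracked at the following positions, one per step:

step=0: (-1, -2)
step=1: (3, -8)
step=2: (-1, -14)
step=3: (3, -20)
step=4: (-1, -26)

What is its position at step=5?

(3, -32)

The first coordinate repeats the cycle [-1, 3] with period 2; step 5 mod 2 = 1, giving 3.
The second coordinate changes by -6 each step, so at step 5 it is -2 + 5·(-6) = -32.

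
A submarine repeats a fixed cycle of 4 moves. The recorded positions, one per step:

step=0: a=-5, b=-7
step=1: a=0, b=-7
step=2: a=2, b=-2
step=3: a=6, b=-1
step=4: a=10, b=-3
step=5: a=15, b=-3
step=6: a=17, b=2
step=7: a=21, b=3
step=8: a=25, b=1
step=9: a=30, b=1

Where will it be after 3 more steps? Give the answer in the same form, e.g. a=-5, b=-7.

The moves between consecutive positions are (+5, +0), (+2, +5), (+4, +1), (+4, -2), (+5, +0), (+2, +5), (+4, +1), (+4, -2), (+5, +0); they repeat the 4-cycle [(+5, +0), (+2, +5), (+4, +1), (+4, -2)].
step 10: apply (+2, +5) → a=32, b=6
step 11: apply (+4, +1) → a=36, b=7
step 12: apply (+4, -2) → a=40, b=5

a=40, b=5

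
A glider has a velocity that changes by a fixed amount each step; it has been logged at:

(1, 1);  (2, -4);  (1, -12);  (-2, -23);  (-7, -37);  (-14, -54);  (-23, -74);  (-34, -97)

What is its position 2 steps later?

(-62, -152)

Successive displacements: (+1, -5), (-1, -8), (-3, -11), (-5, -14), (-7, -17), (-9, -20), (-11, -23) — each changes by (-2, -3).
step 8: (-34, -97) + (-13, -26) → (-47, -123)
step 9: (-47, -123) + (-15, -29) → (-62, -152)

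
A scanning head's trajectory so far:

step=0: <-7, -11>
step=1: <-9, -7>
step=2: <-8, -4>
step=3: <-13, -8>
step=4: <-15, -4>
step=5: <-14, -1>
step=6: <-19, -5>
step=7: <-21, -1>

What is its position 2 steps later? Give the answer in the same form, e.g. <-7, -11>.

Differencing gives <-2, +4>, <+1, +3>, <-5, -4>, <-2, +4>, <+1, +3>, <-5, -4>, <-2, +4>. This is the pattern <-2, +4>, <+1, +3>, <-5, -4> repeated.
step 8: apply <+1, +3> → <-20, 2>
step 9: apply <-5, -4> → <-25, -2>

<-25, -2>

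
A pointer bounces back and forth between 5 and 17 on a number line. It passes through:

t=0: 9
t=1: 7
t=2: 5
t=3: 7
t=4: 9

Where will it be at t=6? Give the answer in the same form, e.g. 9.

13

The value travels 2 per step and bounces off the walls at 5 and 17.
  step 5: 9 → 11
  step 6: 11 → 13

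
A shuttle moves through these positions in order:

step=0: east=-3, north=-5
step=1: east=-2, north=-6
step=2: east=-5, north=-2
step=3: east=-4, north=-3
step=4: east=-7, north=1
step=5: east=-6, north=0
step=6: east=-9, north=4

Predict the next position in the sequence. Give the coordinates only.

Differencing gives (+1, -1), (-3, +4), (+1, -1), (-3, +4), (+1, -1), (-3, +4). This is the pattern (+1, -1), (-3, +4) repeated.
step 7: apply (+1, -1) → east=-8, north=3

east=-8, north=3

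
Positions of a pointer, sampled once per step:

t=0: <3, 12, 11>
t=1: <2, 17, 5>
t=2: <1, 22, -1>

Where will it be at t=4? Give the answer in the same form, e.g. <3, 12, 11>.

<-1, 32, -13>

Each step adds <-1, +5, -6> to the position.
step 3: <1, 22, -1> + <-1, +5, -6> → <0, 27, -7>
step 4: <0, 27, -7> + <-1, +5, -6> → <-1, 32, -13>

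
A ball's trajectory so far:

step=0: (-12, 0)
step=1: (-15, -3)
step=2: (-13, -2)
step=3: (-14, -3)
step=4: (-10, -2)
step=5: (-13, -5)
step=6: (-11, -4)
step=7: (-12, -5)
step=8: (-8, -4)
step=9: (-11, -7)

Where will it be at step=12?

Step-to-step displacements: (-3, -3), (+2, +1), (-1, -1), (+4, +1), (-3, -3), (+2, +1), (-1, -1), (+4, +1), (-3, -3) — a repeating cycle of length 4.
step 10: apply (+2, +1) → (-9, -6)
step 11: apply (-1, -1) → (-10, -7)
step 12: apply (+4, +1) → (-6, -6)

(-6, -6)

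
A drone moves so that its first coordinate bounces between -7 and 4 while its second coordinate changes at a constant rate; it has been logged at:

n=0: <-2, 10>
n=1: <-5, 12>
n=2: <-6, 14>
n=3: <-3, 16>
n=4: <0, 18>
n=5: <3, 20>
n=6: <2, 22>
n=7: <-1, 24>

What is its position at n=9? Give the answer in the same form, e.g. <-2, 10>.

The first coordinate reflects between -7 and 4, moving 3 per step.
  step 8: -1 → -4
  step 9: -4 → -7
The second coordinate changes by +2 each step: at step 9 it is 28.

<-7, 28>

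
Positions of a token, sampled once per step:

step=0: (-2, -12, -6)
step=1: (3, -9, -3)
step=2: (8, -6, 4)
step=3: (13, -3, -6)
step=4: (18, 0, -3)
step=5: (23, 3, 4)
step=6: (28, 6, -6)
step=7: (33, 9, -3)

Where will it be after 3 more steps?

First: linear, +5 per step → 48 at step 10.
Second: linear, +3 per step → 18 at step 10.
Third: cycles through -6, -3, 4 every 3 steps. Step 10 lands at position 1 of the cycle → -3.

(48, 18, -3)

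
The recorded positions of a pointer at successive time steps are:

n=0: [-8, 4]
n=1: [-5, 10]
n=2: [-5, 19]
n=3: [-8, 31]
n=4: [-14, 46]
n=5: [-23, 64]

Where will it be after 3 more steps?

First differences are [+3, +6], [+0, +9], [-3, +12], [-6, +15], [-9, +18]; their common second difference is [-3, +3] (constant acceleration).
step 6: [-23, 64] + [-12, +21] → [-35, 85]
step 7: [-35, 85] + [-15, +24] → [-50, 109]
step 8: [-50, 109] + [-18, +27] → [-68, 136]

[-68, 136]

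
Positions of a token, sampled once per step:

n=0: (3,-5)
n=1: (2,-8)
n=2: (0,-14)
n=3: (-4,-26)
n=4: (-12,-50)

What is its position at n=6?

(-60,-194)

The jumps are (-1,-3), (-2,-6), (-4,-12), (-8,-24) — a geometric progression with ratio 2.
step 5: (-12,-50) + (-16,-48) → (-28,-98)
step 6: (-28,-98) + (-32,-96) → (-60,-194)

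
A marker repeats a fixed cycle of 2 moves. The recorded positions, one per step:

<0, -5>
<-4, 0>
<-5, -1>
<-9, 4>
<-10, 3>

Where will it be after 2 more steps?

Step-to-step displacements: <-4, +5>, <-1, -1>, <-4, +5>, <-1, -1> — a repeating cycle of length 2.
step 5: apply <-4, +5> → <-14, 8>
step 6: apply <-1, -1> → <-15, 7>

<-15, 7>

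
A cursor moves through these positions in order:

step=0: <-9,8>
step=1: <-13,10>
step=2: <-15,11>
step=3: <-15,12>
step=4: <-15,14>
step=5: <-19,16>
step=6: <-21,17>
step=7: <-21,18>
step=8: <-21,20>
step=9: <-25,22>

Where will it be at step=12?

<-27,26>

The moves between consecutive positions are <-4,+2>, <-2,+1>, <+0,+1>, <+0,+2>, <-4,+2>, <-2,+1>, <+0,+1>, <+0,+2>, <-4,+2>; they repeat the 4-cycle [<-4,+2>, <-2,+1>, <+0,+1>, <+0,+2>].
step 10: apply <-2,+1> → <-27,23>
step 11: apply <+0,+1> → <-27,24>
step 12: apply <+0,+2> → <-27,26>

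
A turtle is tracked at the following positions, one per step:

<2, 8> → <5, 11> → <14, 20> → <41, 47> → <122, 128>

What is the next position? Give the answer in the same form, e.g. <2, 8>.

Consecutive displacements <+3, +3>, <+9, +9>, <+27, +27>, <+81, +81> scale by a factor of 3 each step.
step 5: <122, 128> + <+243, +243> → <365, 371>

<365, 371>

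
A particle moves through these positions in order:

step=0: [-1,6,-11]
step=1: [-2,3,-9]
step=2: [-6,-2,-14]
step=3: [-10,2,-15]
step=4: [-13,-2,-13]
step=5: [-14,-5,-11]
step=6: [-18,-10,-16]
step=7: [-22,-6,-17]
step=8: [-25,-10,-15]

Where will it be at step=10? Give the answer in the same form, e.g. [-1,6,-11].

[-30,-18,-18]

Step-to-step displacements: [-1,-3,+2], [-4,-5,-5], [-4,+4,-1], [-3,-4,+2], [-1,-3,+2], [-4,-5,-5], [-4,+4,-1], [-3,-4,+2] — a repeating cycle of length 4.
step 9: apply [-1,-3,+2] → [-26,-13,-13]
step 10: apply [-4,-5,-5] → [-30,-18,-18]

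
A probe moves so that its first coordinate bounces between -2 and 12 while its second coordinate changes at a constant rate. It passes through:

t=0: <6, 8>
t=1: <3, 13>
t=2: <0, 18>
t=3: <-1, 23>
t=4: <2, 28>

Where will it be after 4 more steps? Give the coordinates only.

<10, 48>

The first coordinate travels 3 per step and bounces off the walls at -2 and 12.
  step 5: 2 → 5
  step 6: 5 → 8
  step 7: 8 → 11
  step 8: 11 → 10
The second coordinate changes by +5 each step: at step 8 it is 48.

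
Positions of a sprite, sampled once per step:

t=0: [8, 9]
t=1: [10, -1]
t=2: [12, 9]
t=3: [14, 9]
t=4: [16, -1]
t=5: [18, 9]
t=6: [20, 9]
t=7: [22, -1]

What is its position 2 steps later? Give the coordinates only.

The first coordinate changes by +2 each step, so at step 9 it is 8 + 9·(2) = 26.
The second coordinate repeats the cycle [9, -1, 9] with period 3; step 9 mod 3 = 0, giving 9.

[26, 9]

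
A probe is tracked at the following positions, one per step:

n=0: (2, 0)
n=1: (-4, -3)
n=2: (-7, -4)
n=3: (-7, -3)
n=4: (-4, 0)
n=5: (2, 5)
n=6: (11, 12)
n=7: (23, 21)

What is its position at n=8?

(38, 32)

Taking differences between consecutive positions: (-6, -3), (-3, -1), (+0, +1), (+3, +3), (+6, +5), (+9, +7), (+12, +9). These grow by (+3, +2) each step.
step 8: (23, 21) + (+15, +11) → (38, 32)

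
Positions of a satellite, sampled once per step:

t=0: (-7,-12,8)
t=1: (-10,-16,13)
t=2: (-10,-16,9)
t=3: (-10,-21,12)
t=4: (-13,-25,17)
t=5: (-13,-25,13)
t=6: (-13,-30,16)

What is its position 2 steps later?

(-16,-34,17)

The moves between consecutive positions are (-3,-4,+5), (+0,+0,-4), (+0,-5,+3), (-3,-4,+5), (+0,+0,-4), (+0,-5,+3); they repeat the 3-cycle [(-3,-4,+5), (+0,+0,-4), (+0,-5,+3)].
step 7: apply (-3,-4,+5) → (-16,-34,21)
step 8: apply (+0,+0,-4) → (-16,-34,17)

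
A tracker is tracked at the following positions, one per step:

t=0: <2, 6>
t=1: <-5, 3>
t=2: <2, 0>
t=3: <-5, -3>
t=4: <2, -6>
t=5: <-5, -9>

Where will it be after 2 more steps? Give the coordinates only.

<-5, -15>

First: cycles through 2, -5 every 2 steps. Step 7 lands at position 1 of the cycle → -5.
Second: linear, -3 per step → -15 at step 7.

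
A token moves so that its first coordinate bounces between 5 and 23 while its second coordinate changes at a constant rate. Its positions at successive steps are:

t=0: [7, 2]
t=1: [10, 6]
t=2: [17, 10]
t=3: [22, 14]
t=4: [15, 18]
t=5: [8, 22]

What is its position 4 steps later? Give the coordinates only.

The first coordinate travels 7 per step and bounces off the walls at 5 and 23.
  step 6: 8 → 9
  step 7: 9 → 16
  step 8: 16 → 23
  step 9: 23 → 16
The second coordinate changes by +4 each step: at step 9 it is 38.

[16, 38]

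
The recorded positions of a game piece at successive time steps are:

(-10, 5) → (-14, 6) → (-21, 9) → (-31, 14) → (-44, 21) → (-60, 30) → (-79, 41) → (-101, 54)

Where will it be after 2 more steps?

Successive displacements: (-4, +1), (-7, +3), (-10, +5), (-13, +7), (-16, +9), (-19, +11), (-22, +13) — each changes by (-3, +2).
step 8: (-101, 54) + (-25, +15) → (-126, 69)
step 9: (-126, 69) + (-28, +17) → (-154, 86)

(-154, 86)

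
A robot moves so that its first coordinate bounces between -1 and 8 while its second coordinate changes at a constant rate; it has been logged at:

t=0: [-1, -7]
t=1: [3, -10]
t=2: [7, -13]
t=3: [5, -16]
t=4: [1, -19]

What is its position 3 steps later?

[7, -28]

The first coordinate travels 4 per step and bounces off the walls at -1 and 8.
  step 5: 1 → 1
  step 6: 1 → 5
  step 7: 5 → 7
The second coordinate changes by -3 each step: at step 7 it is -28.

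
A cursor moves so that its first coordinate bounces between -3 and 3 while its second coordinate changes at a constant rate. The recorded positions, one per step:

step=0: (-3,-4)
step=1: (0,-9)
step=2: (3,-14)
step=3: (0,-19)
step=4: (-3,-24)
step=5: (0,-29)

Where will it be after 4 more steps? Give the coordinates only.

The first coordinate travels 3 per step and bounces off the walls at -3 and 3.
  step 6: 0 → 3
  step 7: 3 → 0
  step 8: 0 → -3
  step 9: -3 → 0
The second coordinate changes by -5 each step: at step 9 it is -49.

(0,-49)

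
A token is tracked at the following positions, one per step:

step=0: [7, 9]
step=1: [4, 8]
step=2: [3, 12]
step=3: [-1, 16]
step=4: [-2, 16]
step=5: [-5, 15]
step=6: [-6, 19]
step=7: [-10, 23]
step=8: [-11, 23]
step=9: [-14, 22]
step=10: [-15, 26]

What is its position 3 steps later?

The moves between consecutive positions are [-3, -1], [-1, +4], [-4, +4], [-1, +0], [-3, -1], [-1, +4], [-4, +4], [-1, +0], [-3, -1], [-1, +4]; they repeat the 4-cycle [[-3, -1], [-1, +4], [-4, +4], [-1, +0]].
step 11: apply [-4, +4] → [-19, 30]
step 12: apply [-1, +0] → [-20, 30]
step 13: apply [-3, -1] → [-23, 29]

[-23, 29]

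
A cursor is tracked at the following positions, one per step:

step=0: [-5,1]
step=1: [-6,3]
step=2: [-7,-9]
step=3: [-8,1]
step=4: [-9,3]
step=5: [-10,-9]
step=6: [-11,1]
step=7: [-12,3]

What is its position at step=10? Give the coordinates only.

First: linear, -1 per step → -15 at step 10.
Second: cycles through 1, 3, -9 every 3 steps. Step 10 lands at position 1 of the cycle → 3.

[-15,3]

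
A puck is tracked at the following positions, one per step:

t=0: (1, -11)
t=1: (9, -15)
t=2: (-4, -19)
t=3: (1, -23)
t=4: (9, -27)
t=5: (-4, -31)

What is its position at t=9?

(1, -47)

First: cycles through 1, 9, -4 every 3 steps. Step 9 lands at position 0 of the cycle → 1.
Second: linear, -4 per step → -47 at step 9.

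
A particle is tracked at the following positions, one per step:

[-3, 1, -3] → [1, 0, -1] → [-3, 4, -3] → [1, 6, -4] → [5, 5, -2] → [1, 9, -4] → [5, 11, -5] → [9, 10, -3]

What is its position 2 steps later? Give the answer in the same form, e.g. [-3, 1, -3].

[9, 16, -6]

Step-to-step displacements: [+4, -1, +2], [-4, +4, -2], [+4, +2, -1], [+4, -1, +2], [-4, +4, -2], [+4, +2, -1], [+4, -1, +2] — a repeating cycle of length 3.
step 8: apply [-4, +4, -2] → [5, 14, -5]
step 9: apply [+4, +2, -1] → [9, 16, -6]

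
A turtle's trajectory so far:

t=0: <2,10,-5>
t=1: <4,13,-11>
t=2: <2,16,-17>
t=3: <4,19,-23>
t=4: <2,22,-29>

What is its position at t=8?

The first coordinate repeats the cycle [2, 4] with period 2; step 8 mod 2 = 0, giving 2.
The second coordinate changes by +3 each step, so at step 8 it is 10 + 8·(3) = 34.
The third coordinate changes by -6 each step, so at step 8 it is -5 + 8·(-6) = -53.

<2,34,-53>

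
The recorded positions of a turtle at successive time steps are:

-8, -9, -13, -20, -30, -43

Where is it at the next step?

Taking differences between consecutive positions: -1, -4, -7, -10, -13. These grow by -3 each step.
step 6: -43 − 16 → -59

-59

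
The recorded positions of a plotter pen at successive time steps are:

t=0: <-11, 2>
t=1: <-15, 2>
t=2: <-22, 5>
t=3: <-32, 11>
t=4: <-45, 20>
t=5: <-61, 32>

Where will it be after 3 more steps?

Taking differences between consecutive positions: <-4, +0>, <-7, +3>, <-10, +6>, <-13, +9>, <-16, +12>. These grow by <-3, +3> each step.
step 6: <-61, 32> + <-19, +15> → <-80, 47>
step 7: <-80, 47> + <-22, +18> → <-102, 65>
step 8: <-102, 65> + <-25, +21> → <-127, 86>

<-127, 86>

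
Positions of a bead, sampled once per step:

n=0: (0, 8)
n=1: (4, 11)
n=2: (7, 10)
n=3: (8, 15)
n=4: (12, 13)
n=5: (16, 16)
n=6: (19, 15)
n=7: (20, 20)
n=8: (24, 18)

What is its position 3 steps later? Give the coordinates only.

Differencing gives (+4, +3), (+3, -1), (+1, +5), (+4, -2), (+4, +3), (+3, -1), (+1, +5), (+4, -2). This is the pattern (+4, +3), (+3, -1), (+1, +5), (+4, -2) repeated.
step 9: apply (+4, +3) → (28, 21)
step 10: apply (+3, -1) → (31, 20)
step 11: apply (+1, +5) → (32, 25)

(32, 25)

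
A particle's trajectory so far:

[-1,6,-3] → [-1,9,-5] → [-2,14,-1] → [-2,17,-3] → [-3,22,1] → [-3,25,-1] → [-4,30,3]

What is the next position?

[-4,33,1]

Step-to-step displacements: [+0,+3,-2], [-1,+5,+4], [+0,+3,-2], [-1,+5,+4], [+0,+3,-2], [-1,+5,+4] — a repeating cycle of length 2.
step 7: apply [+0,+3,-2] → [-4,33,1]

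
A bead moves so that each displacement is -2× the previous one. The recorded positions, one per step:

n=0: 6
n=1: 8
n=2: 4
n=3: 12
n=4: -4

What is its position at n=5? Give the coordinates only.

Step-to-step displacements: +2, -4, +8, -16; each is -2× the previous.
step 5: -4 + 32 → 28

28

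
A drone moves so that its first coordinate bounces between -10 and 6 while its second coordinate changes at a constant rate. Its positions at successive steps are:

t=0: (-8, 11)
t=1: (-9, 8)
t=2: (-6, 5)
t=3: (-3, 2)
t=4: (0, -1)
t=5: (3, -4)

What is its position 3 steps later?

(0, -13)

The first coordinate reflects between -10 and 6, moving 3 per step.
  step 6: 3 → 6
  step 7: 6 → 3
  step 8: 3 → 0
The second coordinate changes by -3 each step: at step 8 it is -13.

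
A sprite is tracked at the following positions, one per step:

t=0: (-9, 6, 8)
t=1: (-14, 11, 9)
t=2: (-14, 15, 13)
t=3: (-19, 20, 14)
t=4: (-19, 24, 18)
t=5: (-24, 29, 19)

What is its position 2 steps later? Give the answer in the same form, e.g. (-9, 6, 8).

Step-to-step displacements: (-5, +5, +1), (+0, +4, +4), (-5, +5, +1), (+0, +4, +4), (-5, +5, +1) — a repeating cycle of length 2.
step 6: apply (+0, +4, +4) → (-24, 33, 23)
step 7: apply (-5, +5, +1) → (-29, 38, 24)

(-29, 38, 24)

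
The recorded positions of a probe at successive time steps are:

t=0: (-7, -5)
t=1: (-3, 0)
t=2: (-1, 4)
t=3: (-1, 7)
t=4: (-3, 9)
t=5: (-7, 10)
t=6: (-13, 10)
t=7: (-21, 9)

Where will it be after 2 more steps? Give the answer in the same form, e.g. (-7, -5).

(-43, 4)

Successive displacements: (+4, +5), (+2, +4), (+0, +3), (-2, +2), (-4, +1), (-6, +0), (-8, -1) — each changes by (-2, -1).
step 8: (-21, 9) + (-10, -2) → (-31, 7)
step 9: (-31, 7) + (-12, -3) → (-43, 4)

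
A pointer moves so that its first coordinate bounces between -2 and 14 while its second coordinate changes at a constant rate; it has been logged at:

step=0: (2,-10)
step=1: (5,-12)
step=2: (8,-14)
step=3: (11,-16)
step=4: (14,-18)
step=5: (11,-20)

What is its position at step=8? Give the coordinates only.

(2,-26)

The first coordinate travels 3 per step and bounces off the walls at -2 and 14.
  step 6: 11 → 8
  step 7: 8 → 5
  step 8: 5 → 2
The second coordinate changes by -2 each step: at step 8 it is -26.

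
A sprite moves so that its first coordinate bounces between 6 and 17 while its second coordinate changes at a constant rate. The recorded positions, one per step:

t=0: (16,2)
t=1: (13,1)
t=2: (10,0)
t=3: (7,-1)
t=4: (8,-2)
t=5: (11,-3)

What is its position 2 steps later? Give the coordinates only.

(17,-5)

The first coordinate travels 3 per step and bounces off the walls at 6 and 17.
  step 6: 11 → 14
  step 7: 14 → 17
The second coordinate changes by -1 each step: at step 7 it is -5.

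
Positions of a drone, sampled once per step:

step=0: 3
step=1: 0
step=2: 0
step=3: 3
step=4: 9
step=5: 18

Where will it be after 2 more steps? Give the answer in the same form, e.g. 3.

45

Successive displacements: -3, +0, +3, +6, +9 — each changes by +3.
step 6: 18 + 12 → 30
step 7: 30 + 15 → 45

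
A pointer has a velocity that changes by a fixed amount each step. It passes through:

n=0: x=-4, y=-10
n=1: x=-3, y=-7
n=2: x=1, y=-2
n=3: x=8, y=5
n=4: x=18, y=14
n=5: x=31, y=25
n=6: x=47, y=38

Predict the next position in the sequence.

Successive displacements: (+1, +3), (+4, +5), (+7, +7), (+10, +9), (+13, +11), (+16, +13) — each changes by (+3, +2).
step 7: x=47, y=38 + (+19, +15) → x=66, y=53

x=66, y=53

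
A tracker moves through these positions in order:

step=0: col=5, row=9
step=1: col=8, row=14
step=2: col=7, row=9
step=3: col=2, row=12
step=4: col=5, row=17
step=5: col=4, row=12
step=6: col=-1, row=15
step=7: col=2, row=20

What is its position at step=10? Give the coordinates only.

col=-1, row=23

Step-to-step displacements: (+3,+5), (-1,-5), (-5,+3), (+3,+5), (-1,-5), (-5,+3), (+3,+5) — a repeating cycle of length 3.
step 8: apply (-1,-5) → col=1, row=15
step 9: apply (-5,+3) → col=-4, row=18
step 10: apply (+3,+5) → col=-1, row=23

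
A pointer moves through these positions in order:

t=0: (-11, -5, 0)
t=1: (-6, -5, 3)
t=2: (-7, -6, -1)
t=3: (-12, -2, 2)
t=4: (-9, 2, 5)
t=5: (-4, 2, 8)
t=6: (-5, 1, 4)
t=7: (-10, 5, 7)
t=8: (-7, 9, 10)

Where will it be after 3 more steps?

Step-to-step displacements: (+5, +0, +3), (-1, -1, -4), (-5, +4, +3), (+3, +4, +3), (+5, +0, +3), (-1, -1, -4), (-5, +4, +3), (+3, +4, +3) — a repeating cycle of length 4.
step 9: apply (+5, +0, +3) → (-2, 9, 13)
step 10: apply (-1, -1, -4) → (-3, 8, 9)
step 11: apply (-5, +4, +3) → (-8, 12, 12)

(-8, 12, 12)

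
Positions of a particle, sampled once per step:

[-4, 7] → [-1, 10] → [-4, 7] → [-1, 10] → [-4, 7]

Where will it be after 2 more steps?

Consecutive displacements [+3, +3], [-3, -3], [+3, +3], [-3, -3] scale by a factor of -1 each step.
step 5: [-4, 7] + [+3, +3] → [-1, 10]
step 6: [-1, 10] + [-3, -3] → [-4, 7]

[-4, 7]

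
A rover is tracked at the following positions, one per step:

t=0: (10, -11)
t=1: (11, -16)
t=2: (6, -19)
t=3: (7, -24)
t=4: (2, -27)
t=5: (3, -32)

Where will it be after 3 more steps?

Differencing gives (+1, -5), (-5, -3), (+1, -5), (-5, -3), (+1, -5). This is the pattern (+1, -5), (-5, -3) repeated.
step 6: apply (-5, -3) → (-2, -35)
step 7: apply (+1, -5) → (-1, -40)
step 8: apply (-5, -3) → (-6, -43)

(-6, -43)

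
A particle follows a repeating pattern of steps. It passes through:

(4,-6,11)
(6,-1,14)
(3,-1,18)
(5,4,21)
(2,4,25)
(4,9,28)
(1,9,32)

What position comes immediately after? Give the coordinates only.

Step-to-step displacements: (+2,+5,+3), (-3,+0,+4), (+2,+5,+3), (-3,+0,+4), (+2,+5,+3), (-3,+0,+4) — a repeating cycle of length 2.
step 7: apply (+2,+5,+3) → (3,14,35)

(3,14,35)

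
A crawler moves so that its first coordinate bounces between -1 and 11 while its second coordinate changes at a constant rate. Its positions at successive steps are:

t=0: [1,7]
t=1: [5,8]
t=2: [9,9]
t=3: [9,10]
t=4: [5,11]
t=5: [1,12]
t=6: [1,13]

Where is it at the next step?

The first coordinate travels 4 per step and bounces off the walls at -1 and 11.
  step 7: 1 → 5
The second coordinate changes by +1 each step: at step 7 it is 14.

[5,14]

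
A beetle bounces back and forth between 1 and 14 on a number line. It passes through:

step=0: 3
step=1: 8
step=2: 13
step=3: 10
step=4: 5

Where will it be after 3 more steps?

12

The value travels 5 per step and bounces off the walls at 1 and 14.
  step 5: 5 → 2
  step 6: 2 → 7
  step 7: 7 → 12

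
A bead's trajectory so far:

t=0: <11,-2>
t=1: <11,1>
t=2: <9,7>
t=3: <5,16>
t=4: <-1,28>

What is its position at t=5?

Successive displacements: <+0,+3>, <-2,+6>, <-4,+9>, <-6,+12> — each changes by <-2,+3>.
step 5: <-1,28> + <-8,+15> → <-9,43>

<-9,43>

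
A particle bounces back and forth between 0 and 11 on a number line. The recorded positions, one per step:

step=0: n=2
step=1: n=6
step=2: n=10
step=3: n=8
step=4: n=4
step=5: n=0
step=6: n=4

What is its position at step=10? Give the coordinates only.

The value travels 4 per step and bounces off the walls at 0 and 11.
  step 7: 4 → 8
  step 8: 8 → 10
  step 9: 10 → 6
  step 10: 6 → 2

n=2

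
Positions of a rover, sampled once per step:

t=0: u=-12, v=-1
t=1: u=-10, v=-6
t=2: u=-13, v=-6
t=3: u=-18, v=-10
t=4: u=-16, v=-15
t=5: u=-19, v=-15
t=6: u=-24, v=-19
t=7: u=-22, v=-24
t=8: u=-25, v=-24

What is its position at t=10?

u=-28, v=-33

The moves between consecutive positions are (+2, -5), (-3, +0), (-5, -4), (+2, -5), (-3, +0), (-5, -4), (+2, -5), (-3, +0); they repeat the 3-cycle [(+2, -5), (-3, +0), (-5, -4)].
step 9: apply (-5, -4) → u=-30, v=-28
step 10: apply (+2, -5) → u=-28, v=-33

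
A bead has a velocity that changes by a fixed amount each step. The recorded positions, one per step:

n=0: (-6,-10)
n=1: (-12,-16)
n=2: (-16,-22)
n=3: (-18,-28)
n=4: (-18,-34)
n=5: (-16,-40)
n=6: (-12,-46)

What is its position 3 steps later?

First differences are (-6,-6), (-4,-6), (-2,-6), (+0,-6), (+2,-6), (+4,-6); their common second difference is (+2,+0) (constant acceleration).
step 7: (-12,-46) + (+6,-6) → (-6,-52)
step 8: (-6,-52) + (+8,-6) → (2,-58)
step 9: (2,-58) + (+10,-6) → (12,-64)

(12,-64)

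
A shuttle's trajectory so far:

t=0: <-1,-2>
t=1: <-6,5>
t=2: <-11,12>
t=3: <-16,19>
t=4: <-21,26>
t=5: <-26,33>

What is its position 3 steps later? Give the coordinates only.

The position changes by <-5,+7> every step.
step 6: <-26,33> + <-5,+7> → <-31,40>
step 7: <-31,40> + <-5,+7> → <-36,47>
step 8: <-36,47> + <-5,+7> → <-41,54>

<-41,54>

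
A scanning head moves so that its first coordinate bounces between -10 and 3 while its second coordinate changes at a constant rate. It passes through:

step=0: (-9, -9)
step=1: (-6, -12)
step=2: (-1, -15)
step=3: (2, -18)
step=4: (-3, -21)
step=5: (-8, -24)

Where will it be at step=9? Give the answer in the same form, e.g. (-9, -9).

(-2, -36)

The first coordinate reflects between -10 and 3, moving 5 per step.
  step 6: -8 → -7
  step 7: -7 → -2
  step 8: -2 → 3
  step 9: 3 → -2
The second coordinate changes by -3 each step: at step 9 it is -36.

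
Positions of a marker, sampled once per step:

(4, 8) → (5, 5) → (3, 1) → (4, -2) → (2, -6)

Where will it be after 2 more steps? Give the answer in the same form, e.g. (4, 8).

(1, -13)

Step-to-step displacements: (+1, -3), (-2, -4), (+1, -3), (-2, -4) — a repeating cycle of length 2.
step 5: apply (+1, -3) → (3, -9)
step 6: apply (-2, -4) → (1, -13)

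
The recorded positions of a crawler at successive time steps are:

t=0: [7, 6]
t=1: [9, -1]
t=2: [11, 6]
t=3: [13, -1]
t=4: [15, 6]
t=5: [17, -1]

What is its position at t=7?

First: linear, +2 per step → 21 at step 7.
Second: cycles through 6, -1 every 2 steps. Step 7 lands at position 1 of the cycle → -1.

[21, -1]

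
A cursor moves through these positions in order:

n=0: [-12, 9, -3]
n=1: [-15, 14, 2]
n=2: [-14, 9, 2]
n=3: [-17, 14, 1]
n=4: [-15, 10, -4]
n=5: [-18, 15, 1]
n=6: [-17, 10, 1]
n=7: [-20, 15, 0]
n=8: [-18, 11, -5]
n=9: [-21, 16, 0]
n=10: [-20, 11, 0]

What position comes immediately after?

The moves between consecutive positions are [-3, +5, +5], [+1, -5, +0], [-3, +5, -1], [+2, -4, -5], [-3, +5, +5], [+1, -5, +0], [-3, +5, -1], [+2, -4, -5], [-3, +5, +5], [+1, -5, +0]; they repeat the 4-cycle [[-3, +5, +5], [+1, -5, +0], [-3, +5, -1], [+2, -4, -5]].
step 11: apply [-3, +5, -1] → [-23, 16, -1]

[-23, 16, -1]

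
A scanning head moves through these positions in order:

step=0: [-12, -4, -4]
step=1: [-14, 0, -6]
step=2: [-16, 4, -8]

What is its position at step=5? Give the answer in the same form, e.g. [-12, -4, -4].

[-22, 16, -14]

Constant displacement of [-2, +4, -2] per step.
step 3: [-16, 4, -8] + [-2, +4, -2] → [-18, 8, -10]
step 4: [-18, 8, -10] + [-2, +4, -2] → [-20, 12, -12]
step 5: [-20, 12, -12] + [-2, +4, -2] → [-22, 16, -14]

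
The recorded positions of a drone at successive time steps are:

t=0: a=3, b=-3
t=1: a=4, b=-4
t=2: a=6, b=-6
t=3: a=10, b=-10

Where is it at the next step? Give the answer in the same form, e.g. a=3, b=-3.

Step-to-step displacements: (+1, -1), (+2, -2), (+4, -4); each is 2× the previous.
step 4: a=10, b=-10 + (+8, -8) → a=18, b=-18

a=18, b=-18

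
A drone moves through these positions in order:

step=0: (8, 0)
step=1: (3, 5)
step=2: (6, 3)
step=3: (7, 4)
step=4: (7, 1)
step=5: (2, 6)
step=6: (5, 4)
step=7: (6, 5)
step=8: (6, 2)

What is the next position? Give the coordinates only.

Step-to-step displacements: (-5, +5), (+3, -2), (+1, +1), (+0, -3), (-5, +5), (+3, -2), (+1, +1), (+0, -3) — a repeating cycle of length 4.
step 9: apply (-5, +5) → (1, 7)

(1, 7)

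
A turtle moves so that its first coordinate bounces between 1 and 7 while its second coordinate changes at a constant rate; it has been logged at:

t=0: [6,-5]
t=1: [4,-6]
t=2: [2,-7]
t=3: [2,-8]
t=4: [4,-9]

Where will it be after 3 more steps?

The first coordinate reflects between 1 and 7, moving 2 per step.
  step 5: 4 → 6
  step 6: 6 → 6
  step 7: 6 → 4
The second coordinate changes by -1 each step: at step 7 it is -12.

[4,-12]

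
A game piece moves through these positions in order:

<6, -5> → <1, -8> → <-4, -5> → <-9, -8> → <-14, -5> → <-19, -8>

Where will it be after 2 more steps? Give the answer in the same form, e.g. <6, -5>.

First: linear, -5 per step → -29 at step 7.
Second: cycles through -5, -8 every 2 steps. Step 7 lands at position 1 of the cycle → -8.

<-29, -8>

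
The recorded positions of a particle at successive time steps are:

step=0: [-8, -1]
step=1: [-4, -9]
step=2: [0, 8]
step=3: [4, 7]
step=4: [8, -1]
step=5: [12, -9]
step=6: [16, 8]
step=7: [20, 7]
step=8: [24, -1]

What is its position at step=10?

[32, 8]

The first coordinate changes by +4 each step, so at step 10 it is -8 + 10·(4) = 32.
The second coordinate repeats the cycle [-1, -9, 8, 7] with period 4; step 10 mod 4 = 2, giving 8.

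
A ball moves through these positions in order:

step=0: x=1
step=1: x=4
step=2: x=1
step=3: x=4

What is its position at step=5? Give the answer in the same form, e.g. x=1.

Step-to-step displacements: +3, -3, +3; each is -1× the previous.
step 4: 4 − 3 → x=1
step 5: 1 + 3 → x=4

x=4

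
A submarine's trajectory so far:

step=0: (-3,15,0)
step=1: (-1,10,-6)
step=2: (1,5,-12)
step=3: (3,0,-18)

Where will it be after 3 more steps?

Each step adds (+2,-5,-6) to the position.
step 4: (3,0,-18) + (+2,-5,-6) → (5,-5,-24)
step 5: (5,-5,-24) + (+2,-5,-6) → (7,-10,-30)
step 6: (7,-10,-30) + (+2,-5,-6) → (9,-15,-36)

(9,-15,-36)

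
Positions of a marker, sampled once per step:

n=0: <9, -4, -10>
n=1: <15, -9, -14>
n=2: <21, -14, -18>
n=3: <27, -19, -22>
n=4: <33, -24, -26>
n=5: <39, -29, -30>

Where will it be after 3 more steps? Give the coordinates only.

The position changes by <+6, -5, -4> every step.
step 6: <39, -29, -30> + <+6, -5, -4> → <45, -34, -34>
step 7: <45, -34, -34> + <+6, -5, -4> → <51, -39, -38>
step 8: <51, -39, -38> + <+6, -5, -4> → <57, -44, -42>

<57, -44, -42>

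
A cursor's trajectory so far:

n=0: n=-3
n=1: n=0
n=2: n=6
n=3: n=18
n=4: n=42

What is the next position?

n=90

Step-to-step displacements: +3, +6, +12, +24; each is 2× the previous.
step 5: 42 + 48 → n=90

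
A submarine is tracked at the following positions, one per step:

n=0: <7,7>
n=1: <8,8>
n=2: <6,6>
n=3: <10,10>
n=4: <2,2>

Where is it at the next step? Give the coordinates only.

<18,18>

Step-to-step displacements: <+1,+1>, <-2,-2>, <+4,+4>, <-8,-8>; each is -2× the previous.
step 5: <2,2> + <+16,+16> → <18,18>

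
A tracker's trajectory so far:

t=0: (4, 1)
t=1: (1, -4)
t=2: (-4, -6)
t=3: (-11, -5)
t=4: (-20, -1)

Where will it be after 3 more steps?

(-59, 29)

Taking differences between consecutive positions: (-3, -5), (-5, -2), (-7, +1), (-9, +4). These grow by (-2, +3) each step.
step 5: (-20, -1) + (-11, +7) → (-31, 6)
step 6: (-31, 6) + (-13, +10) → (-44, 16)
step 7: (-44, 16) + (-15, +13) → (-59, 29)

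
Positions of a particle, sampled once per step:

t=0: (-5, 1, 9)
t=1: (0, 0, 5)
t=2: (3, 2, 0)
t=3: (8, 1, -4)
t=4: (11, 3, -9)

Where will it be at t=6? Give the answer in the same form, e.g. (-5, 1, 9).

The moves between consecutive positions are (+5, -1, -4), (+3, +2, -5), (+5, -1, -4), (+3, +2, -5); they repeat the 2-cycle [(+5, -1, -4), (+3, +2, -5)].
step 5: apply (+5, -1, -4) → (16, 2, -13)
step 6: apply (+3, +2, -5) → (19, 4, -18)

(19, 4, -18)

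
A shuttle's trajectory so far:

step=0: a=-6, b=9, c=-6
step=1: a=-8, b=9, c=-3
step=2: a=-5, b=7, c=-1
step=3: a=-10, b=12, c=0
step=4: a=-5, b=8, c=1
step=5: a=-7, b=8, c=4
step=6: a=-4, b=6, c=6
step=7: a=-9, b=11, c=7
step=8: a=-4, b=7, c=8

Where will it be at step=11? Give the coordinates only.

a=-8, b=10, c=14

The moves between consecutive positions are (-2,+0,+3), (+3,-2,+2), (-5,+5,+1), (+5,-4,+1), (-2,+0,+3), (+3,-2,+2), (-5,+5,+1), (+5,-4,+1); they repeat the 4-cycle [(-2,+0,+3), (+3,-2,+2), (-5,+5,+1), (+5,-4,+1)].
step 9: apply (-2,+0,+3) → a=-6, b=7, c=11
step 10: apply (+3,-2,+2) → a=-3, b=5, c=13
step 11: apply (-5,+5,+1) → a=-8, b=10, c=14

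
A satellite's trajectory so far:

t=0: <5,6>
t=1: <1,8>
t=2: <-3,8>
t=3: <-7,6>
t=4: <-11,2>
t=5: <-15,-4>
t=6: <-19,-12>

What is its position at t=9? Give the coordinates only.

First differences are <-4,+2>, <-4,+0>, <-4,-2>, <-4,-4>, <-4,-6>, <-4,-8>; their common second difference is <+0,-2> (constant acceleration).
step 7: <-19,-12> + <-4,-10> → <-23,-22>
step 8: <-23,-22> + <-4,-12> → <-27,-34>
step 9: <-27,-34> + <-4,-14> → <-31,-48>

<-31,-48>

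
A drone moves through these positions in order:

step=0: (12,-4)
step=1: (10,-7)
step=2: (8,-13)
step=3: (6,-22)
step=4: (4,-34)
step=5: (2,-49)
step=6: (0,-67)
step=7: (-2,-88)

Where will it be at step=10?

First differences are (-2,-3), (-2,-6), (-2,-9), (-2,-12), (-2,-15), (-2,-18), (-2,-21); their common second difference is (+0,-3) (constant acceleration).
step 8: (-2,-88) + (-2,-24) → (-4,-112)
step 9: (-4,-112) + (-2,-27) → (-6,-139)
step 10: (-6,-139) + (-2,-30) → (-8,-169)

(-8,-169)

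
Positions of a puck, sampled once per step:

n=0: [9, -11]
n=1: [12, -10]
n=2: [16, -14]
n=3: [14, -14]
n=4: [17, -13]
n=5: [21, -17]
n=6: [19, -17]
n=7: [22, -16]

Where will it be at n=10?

Step-to-step displacements: [+3, +1], [+4, -4], [-2, +0], [+3, +1], [+4, -4], [-2, +0], [+3, +1] — a repeating cycle of length 3.
step 8: apply [+4, -4] → [26, -20]
step 9: apply [-2, +0] → [24, -20]
step 10: apply [+3, +1] → [27, -19]

[27, -19]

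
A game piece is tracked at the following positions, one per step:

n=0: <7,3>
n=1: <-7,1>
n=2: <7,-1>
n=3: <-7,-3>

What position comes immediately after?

<7,-5>

The first coordinate repeats the cycle [7, -7] with period 2; step 4 mod 2 = 0, giving 7.
The second coordinate changes by -2 each step, so at step 4 it is 3 + 4·(-2) = -5.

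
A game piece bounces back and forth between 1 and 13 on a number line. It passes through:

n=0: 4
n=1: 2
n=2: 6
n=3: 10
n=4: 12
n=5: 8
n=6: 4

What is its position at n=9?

The value travels 4 per step and bounces off the walls at 1 and 13.
  step 7: 4 → 2
  step 8: 2 → 6
  step 9: 6 → 10

10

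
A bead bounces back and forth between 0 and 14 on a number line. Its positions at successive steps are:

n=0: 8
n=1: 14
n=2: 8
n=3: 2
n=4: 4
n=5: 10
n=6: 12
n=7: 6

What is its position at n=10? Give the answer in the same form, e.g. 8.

The value travels 6 per step and bounces off the walls at 0 and 14.
  step 8: 6 → 0
  step 9: 0 → 6
  step 10: 6 → 12

12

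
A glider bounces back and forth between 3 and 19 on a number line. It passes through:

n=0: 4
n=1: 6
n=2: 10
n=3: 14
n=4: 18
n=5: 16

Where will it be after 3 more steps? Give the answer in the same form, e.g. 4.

4

The value reflects between 3 and 19, moving 4 per step.
  step 6: 16 → 12
  step 7: 12 → 8
  step 8: 8 → 4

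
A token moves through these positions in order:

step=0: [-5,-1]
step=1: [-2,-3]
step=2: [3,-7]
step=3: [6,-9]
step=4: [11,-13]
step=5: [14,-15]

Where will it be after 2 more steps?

Differencing gives [+3,-2], [+5,-4], [+3,-2], [+5,-4], [+3,-2]. This is the pattern [+3,-2], [+5,-4] repeated.
step 6: apply [+5,-4] → [19,-19]
step 7: apply [+3,-2] → [22,-21]

[22,-21]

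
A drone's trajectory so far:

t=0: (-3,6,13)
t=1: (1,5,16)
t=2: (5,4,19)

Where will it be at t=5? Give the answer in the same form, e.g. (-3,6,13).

Constant displacement of (+4,-1,+3) per step.
step 3: (5,4,19) + (+4,-1,+3) → (9,3,22)
step 4: (9,3,22) + (+4,-1,+3) → (13,2,25)
step 5: (13,2,25) + (+4,-1,+3) → (17,1,28)

(17,1,28)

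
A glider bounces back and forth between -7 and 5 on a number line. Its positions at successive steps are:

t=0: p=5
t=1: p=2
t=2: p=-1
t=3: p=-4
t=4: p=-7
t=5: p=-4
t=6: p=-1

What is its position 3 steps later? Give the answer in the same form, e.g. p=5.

The value reflects between -7 and 5, moving 3 per step.
  step 7: -1 → 2
  step 8: 2 → 5
  step 9: 5 → 2

p=2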